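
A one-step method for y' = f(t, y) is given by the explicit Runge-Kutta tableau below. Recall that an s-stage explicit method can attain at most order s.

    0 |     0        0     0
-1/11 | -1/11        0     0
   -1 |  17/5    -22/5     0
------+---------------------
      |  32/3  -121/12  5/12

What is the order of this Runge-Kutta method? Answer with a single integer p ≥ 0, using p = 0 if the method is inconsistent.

b = (32/3, -121/12, 5/12)
c = (0, -1/11, -1)
Ac = (0, 0, 2/5)
Σ b_i: 32/3·1 + (-121/12)·1 + 5/12·1 = 1 ✓
b·c: (-121/12)·(-1/11) + 5/12·(-1) = 1/2 ✓
b·c²: (-121/12)·1/121 + 5/12·1 = 1/3 ✓
b·Ac: 5/12·2/5 = 1/6 ✓; 3 stages ⇒ order 3.

3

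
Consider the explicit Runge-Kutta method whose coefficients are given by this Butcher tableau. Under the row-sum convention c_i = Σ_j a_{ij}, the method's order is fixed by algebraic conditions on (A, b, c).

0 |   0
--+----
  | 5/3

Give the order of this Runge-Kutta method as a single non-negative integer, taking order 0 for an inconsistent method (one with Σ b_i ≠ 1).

b = (5/3)
c = (0)
Σ b_i: 5/3·1 = 5/3 ≠ 1 ⇒ order 0.

0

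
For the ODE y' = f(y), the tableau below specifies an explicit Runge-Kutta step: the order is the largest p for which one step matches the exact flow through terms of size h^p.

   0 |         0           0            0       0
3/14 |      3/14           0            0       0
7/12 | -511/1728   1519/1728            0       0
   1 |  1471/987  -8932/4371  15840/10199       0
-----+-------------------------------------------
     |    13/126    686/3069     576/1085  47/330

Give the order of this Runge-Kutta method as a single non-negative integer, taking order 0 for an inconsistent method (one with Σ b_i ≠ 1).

4

b = (13/126, 686/3069, 576/1085, 47/330)
c = (0, 3/14, 7/12, 1)
Ac = (0, 0, 217/1152, 22/47)
Σ b_i: 13/126·1 + 686/3069·1 + 576/1085·1 + 47/330·1 = 1 ✓
b·c: 686/3069·3/14 + 576/1085·7/12 + 47/330·1 = 1/2 ✓
b·c²: 686/3069·9/196 + 576/1085·49/144 + 47/330·1 = 1/3 ✓
b·Ac: 576/1085·217/1152 + 47/330·22/47 = 1/6 ✓
b·c³: 686/3069·27/2744 + 576/1085·343/1728 + 47/330·1 = 1/4 ✓
b·(c∘Ac): 576/1085·1519/13824 + 47/330·22/47 = 1/8 ✓
b·Ac²: 576/1085·31/768 + 47/330·143/329 = 1/12 ✓
b·A²c: 47/330·55/188 = 1/24 ✓; 4 stages ⇒ order 4.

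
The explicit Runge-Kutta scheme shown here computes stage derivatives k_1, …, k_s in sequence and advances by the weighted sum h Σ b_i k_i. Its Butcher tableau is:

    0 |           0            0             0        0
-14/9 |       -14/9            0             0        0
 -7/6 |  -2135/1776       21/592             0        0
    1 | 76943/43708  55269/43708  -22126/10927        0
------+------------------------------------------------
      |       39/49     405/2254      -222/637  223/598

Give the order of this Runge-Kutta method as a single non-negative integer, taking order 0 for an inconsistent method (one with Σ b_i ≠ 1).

b = (39/49, 405/2254, -222/637, 223/598)
c = (0, -14/9, -7/6, 1)
Ac = (0, 0, -49/888, 529/1338)
Σ b_i: 39/49·1 + 405/2254·1 + (-222/637)·1 + 223/598·1 = 1 ✓
b·c: 405/2254·(-14/9) + (-222/637)·(-7/6) + 223/598·1 = 1/2 ✓
b·c²: 405/2254·196/81 + (-222/637)·49/36 + 223/598·1 = 1/3 ✓
b·Ac: (-222/637)·(-49/888) + 223/598·529/1338 = 1/6 ✓
b·c³: 405/2254·(-2744/729) + (-222/637)·(-343/216) + 223/598·1 = 1/4 ✓
b·(c∘Ac): (-222/637)·343/5328 + 223/598·529/1338 = 1/8 ✓
b·Ac²: (-222/637)·343/3996 + 223/598·1219/4014 = 1/12 ✓
b·A²c: 223/598·299/2676 = 1/24 ✓; 4 stages ⇒ order 4.

4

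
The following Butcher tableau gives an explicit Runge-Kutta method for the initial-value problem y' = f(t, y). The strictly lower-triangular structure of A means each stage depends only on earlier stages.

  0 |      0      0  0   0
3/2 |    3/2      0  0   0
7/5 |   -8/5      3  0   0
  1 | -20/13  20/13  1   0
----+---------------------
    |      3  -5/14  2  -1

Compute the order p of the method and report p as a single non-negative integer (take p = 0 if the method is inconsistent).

0

b = (3, -5/14, 2, -1)
c = (0, 3/2, 7/5, 1)
Ac = (0, 0, 9/2, 241/65)
Σ b_i: 3·1 + (-5/14)·1 + 2·1 + (-1)·1 = 51/14 ≠ 1 ⇒ order 0.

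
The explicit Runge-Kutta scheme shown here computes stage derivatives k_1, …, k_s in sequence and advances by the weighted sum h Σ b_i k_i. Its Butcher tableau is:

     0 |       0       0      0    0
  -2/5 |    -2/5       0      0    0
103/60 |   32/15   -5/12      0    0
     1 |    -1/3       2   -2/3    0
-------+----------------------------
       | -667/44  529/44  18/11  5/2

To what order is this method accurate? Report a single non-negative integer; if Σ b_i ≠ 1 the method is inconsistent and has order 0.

b = (-667/44, 529/44, 18/11, 5/2)
c = (0, -2/5, 103/60, 1)
Ac = (0, 0, 1/6, -35/18)
Σ b_i: (-667/44)·1 + 529/44·1 + 18/11·1 + 5/2·1 = 1 ✓
b·c: 529/44·(-2/5) + 18/11·103/60 + 5/2·1 = 1/2 ✓
b·c²: 529/44·4/25 + 18/11·10609/3600 + 5/2·1 = 20341/2200 ≠ 1/3 ⇒ order 2.
b·Ac: 18/11·1/6 + 5/2·(-35/18) = -1817/396 ≠ 1/6

2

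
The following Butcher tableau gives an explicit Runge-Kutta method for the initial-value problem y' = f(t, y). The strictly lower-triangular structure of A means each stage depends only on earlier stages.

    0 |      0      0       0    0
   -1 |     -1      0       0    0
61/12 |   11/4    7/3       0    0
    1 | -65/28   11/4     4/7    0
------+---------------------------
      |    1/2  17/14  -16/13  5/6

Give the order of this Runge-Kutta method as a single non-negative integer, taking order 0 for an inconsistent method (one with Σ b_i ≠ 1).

b = (1/2, 17/14, -16/13, 5/6)
c = (0, -1, 61/12, 1)
Ac = (0, 0, -7/3, 13/84)
Σ b_i: 1/2·1 + 17/14·1 + (-16/13)·1 + 5/6·1 = 719/546 ≠ 1 ⇒ order 0.

0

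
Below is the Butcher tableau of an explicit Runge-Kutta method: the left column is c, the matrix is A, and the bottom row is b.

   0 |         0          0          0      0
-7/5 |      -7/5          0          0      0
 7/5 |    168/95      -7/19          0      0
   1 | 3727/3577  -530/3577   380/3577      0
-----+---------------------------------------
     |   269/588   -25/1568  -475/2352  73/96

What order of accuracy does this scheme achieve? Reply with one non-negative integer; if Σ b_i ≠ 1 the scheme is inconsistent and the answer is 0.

4

b = (269/588, -25/1568, -475/2352, 73/96)
c = (0, -7/5, 7/5, 1)
Ac = (0, 0, 49/95, 26/73)
Σ b_i: 269/588·1 + (-25/1568)·1 + (-475/2352)·1 + 73/96·1 = 1 ✓
b·c: (-25/1568)·(-7/5) + (-475/2352)·7/5 + 73/96·1 = 1/2 ✓
b·c²: (-25/1568)·49/25 + (-475/2352)·49/25 + 73/96·1 = 1/3 ✓
b·Ac: (-475/2352)·49/95 + 73/96·26/73 = 1/6 ✓
b·c³: (-25/1568)·(-343/125) + (-475/2352)·343/125 + 73/96·1 = 1/4 ✓
b·(c∘Ac): (-475/2352)·343/475 + 73/96·26/73 = 1/8 ✓
b·Ac²: (-475/2352)·(-343/475) + 73/96·(-6/73) = 1/12 ✓
b·A²c: 73/96·4/73 = 1/24 ✓; 4 stages ⇒ order 4.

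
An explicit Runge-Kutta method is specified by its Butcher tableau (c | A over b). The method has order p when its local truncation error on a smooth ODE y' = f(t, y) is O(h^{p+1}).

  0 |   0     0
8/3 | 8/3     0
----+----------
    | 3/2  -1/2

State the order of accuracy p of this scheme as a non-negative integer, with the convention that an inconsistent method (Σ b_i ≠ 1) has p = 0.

b = (3/2, -1/2)
c = (0, 8/3)
Σ b_i: 3/2·1 + (-1/2)·1 = 1 ✓
b·c: (-1/2)·8/3 = -4/3 ≠ 1/2 ⇒ order 1.

1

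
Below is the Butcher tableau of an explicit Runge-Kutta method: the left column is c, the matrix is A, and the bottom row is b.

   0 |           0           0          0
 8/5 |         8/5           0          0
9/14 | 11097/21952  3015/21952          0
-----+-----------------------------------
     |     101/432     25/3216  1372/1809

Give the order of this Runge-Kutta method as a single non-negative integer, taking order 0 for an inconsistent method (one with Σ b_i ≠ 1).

3

b = (101/432, 25/3216, 1372/1809)
c = (0, 8/5, 9/14)
Ac = (0, 0, 603/2744)
Σ b_i: 101/432·1 + 25/3216·1 + 1372/1809·1 = 1 ✓
b·c: 25/3216·8/5 + 1372/1809·9/14 = 1/2 ✓
b·c²: 25/3216·64/25 + 1372/1809·81/196 = 1/3 ✓
b·Ac: 1372/1809·603/2744 = 1/6 ✓; 3 stages ⇒ order 3.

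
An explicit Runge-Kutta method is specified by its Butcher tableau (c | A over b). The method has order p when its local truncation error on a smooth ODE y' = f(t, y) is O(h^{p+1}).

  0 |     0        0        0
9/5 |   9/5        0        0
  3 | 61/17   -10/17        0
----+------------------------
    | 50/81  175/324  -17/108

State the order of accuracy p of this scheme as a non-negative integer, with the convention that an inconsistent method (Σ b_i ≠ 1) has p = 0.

3

b = (50/81, 175/324, -17/108)
c = (0, 9/5, 3)
Ac = (0, 0, -18/17)
Σ b_i: 50/81·1 + 175/324·1 + (-17/108)·1 = 1 ✓
b·c: 175/324·9/5 + (-17/108)·3 = 1/2 ✓
b·c²: 175/324·81/25 + (-17/108)·9 = 1/3 ✓
b·Ac: (-17/108)·(-18/17) = 1/6 ✓; 3 stages ⇒ order 3.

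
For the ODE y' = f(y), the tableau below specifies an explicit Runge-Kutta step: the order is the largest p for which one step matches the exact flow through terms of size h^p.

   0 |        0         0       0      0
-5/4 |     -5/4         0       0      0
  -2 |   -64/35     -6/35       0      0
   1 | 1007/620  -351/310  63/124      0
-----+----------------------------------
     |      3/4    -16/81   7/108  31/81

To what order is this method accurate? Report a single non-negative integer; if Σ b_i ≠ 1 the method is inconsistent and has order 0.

b = (3/4, -16/81, 7/108, 31/81)
c = (0, -5/4, -2, 1)
Ac = (0, 0, 3/14, 99/248)
Σ b_i: 3/4·1 + (-16/81)·1 + 7/108·1 + 31/81·1 = 1 ✓
b·c: (-16/81)·(-5/4) + 7/108·(-2) + 31/81·1 = 1/2 ✓
b·c²: (-16/81)·25/16 + 7/108·4 + 31/81·1 = 1/3 ✓
b·Ac: 7/108·3/14 + 31/81·99/248 = 1/6 ✓
b·c³: (-16/81)·(-125/64) + 7/108·(-8) + 31/81·1 = 1/4 ✓
b·(c∘Ac): 7/108·(-3/7) + 31/81·99/248 = 1/8 ✓
b·Ac²: 7/108·(-15/56) + 31/81·261/992 = 1/12 ✓
b·A²c: 31/81·27/248 = 1/24 ✓; 4 stages ⇒ order 4.

4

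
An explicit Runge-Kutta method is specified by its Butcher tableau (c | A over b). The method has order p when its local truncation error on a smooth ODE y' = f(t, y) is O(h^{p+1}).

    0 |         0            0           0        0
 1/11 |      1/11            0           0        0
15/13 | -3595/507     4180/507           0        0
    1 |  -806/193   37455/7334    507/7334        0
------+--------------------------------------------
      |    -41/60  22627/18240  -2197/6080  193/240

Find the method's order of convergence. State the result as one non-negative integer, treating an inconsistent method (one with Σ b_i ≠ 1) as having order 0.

b = (-41/60, 22627/18240, -2197/6080, 193/240)
c = (0, 1/11, 15/13, 1)
Ac = (0, 0, 380/507, 105/193)
Σ b_i: (-41/60)·1 + 22627/18240·1 + (-2197/6080)·1 + 193/240·1 = 1 ✓
b·c: 22627/18240·1/11 + (-2197/6080)·15/13 + 193/240·1 = 1/2 ✓
b·c²: 22627/18240·1/121 + (-2197/6080)·225/169 + 193/240·1 = 1/3 ✓
b·Ac: (-2197/6080)·380/507 + 193/240·105/193 = 1/6 ✓
b·c³: 22627/18240·1/1331 + (-2197/6080)·3375/2197 + 193/240·1 = 1/4 ✓
b·(c∘Ac): (-2197/6080)·1900/2197 + 193/240·105/193 = 1/8 ✓
b·Ac²: (-2197/6080)·380/5577 + 193/240·285/2123 = 1/12 ✓
b·A²c: 193/240·10/193 = 1/24 ✓; 4 stages ⇒ order 4.

4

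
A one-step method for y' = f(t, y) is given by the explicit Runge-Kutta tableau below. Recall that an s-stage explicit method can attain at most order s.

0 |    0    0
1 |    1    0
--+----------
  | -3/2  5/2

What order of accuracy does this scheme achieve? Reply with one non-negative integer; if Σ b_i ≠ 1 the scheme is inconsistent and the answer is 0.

1

b = (-3/2, 5/2)
c = (0, 1)
Σ b_i: (-3/2)·1 + 5/2·1 = 1 ✓
b·c: 5/2·1 = 5/2 ≠ 1/2 ⇒ order 1.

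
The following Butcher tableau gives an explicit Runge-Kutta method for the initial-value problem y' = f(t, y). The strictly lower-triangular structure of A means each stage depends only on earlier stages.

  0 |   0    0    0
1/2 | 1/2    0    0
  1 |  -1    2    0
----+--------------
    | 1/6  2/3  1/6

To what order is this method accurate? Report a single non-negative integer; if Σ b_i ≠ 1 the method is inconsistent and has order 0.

b = (1/6, 2/3, 1/6)
c = (0, 1/2, 1)
Ac = (0, 0, 1)
Σ b_i: 1/6·1 + 2/3·1 + 1/6·1 = 1 ✓
b·c: 2/3·1/2 + 1/6·1 = 1/2 ✓
b·c²: 2/3·1/4 + 1/6·1 = 1/3 ✓
b·Ac: 1/6·1 = 1/6 ✓; 3 stages ⇒ order 3.

3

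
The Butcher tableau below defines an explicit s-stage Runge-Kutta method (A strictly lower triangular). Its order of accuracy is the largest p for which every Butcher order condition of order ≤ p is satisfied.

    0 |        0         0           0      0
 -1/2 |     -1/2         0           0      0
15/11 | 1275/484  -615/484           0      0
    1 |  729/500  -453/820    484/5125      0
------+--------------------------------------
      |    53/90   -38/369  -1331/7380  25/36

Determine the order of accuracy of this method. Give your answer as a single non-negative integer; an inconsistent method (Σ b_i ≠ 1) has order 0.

4

b = (53/90, -38/369, -1331/7380, 25/36)
c = (0, -1/2, 15/11, 1)
Ac = (0, 0, 615/968, 81/200)
Σ b_i: 53/90·1 + (-38/369)·1 + (-1331/7380)·1 + 25/36·1 = 1 ✓
b·c: (-38/369)·(-1/2) + (-1331/7380)·15/11 + 25/36·1 = 1/2 ✓
b·c²: (-38/369)·1/4 + (-1331/7380)·225/121 + 25/36·1 = 1/3 ✓
b·Ac: (-1331/7380)·615/968 + 25/36·81/200 = 1/6 ✓
b·c³: (-38/369)·(-1/8) + (-1331/7380)·3375/1331 + 25/36·1 = 1/4 ✓
b·(c∘Ac): (-1331/7380)·9225/10648 + 25/36·81/200 = 1/8 ✓
b·Ac²: (-1331/7380)·(-615/1936) + 25/36·3/80 = 1/12 ✓
b·A²c: 25/36·3/50 = 1/24 ✓; 4 stages ⇒ order 4.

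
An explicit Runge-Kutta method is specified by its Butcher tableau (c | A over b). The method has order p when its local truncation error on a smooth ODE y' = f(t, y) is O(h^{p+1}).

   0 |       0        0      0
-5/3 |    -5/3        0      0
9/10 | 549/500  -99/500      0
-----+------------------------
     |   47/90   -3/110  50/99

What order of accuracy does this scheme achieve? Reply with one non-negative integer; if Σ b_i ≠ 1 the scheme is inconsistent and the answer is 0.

b = (47/90, -3/110, 50/99)
c = (0, -5/3, 9/10)
Ac = (0, 0, 33/100)
Σ b_i: 47/90·1 + (-3/110)·1 + 50/99·1 = 1 ✓
b·c: (-3/110)·(-5/3) + 50/99·9/10 = 1/2 ✓
b·c²: (-3/110)·25/9 + 50/99·81/100 = 1/3 ✓
b·Ac: 50/99·33/100 = 1/6 ✓; 3 stages ⇒ order 3.

3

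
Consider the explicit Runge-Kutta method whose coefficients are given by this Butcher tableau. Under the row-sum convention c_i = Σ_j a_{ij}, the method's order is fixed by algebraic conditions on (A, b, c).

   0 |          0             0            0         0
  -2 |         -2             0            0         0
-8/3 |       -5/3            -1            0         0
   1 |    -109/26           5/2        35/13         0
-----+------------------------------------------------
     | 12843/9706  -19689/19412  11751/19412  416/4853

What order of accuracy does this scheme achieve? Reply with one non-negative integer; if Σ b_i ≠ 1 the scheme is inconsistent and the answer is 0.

3

b = (12843/9706, -19689/19412, 11751/19412, 416/4853)
c = (0, -2, -8/3, 1)
Ac = (0, 0, 2, -475/39)
Σ b_i: 12843/9706·1 + (-19689/19412)·1 + 11751/19412·1 + 416/4853·1 = 1 ✓
b·c: (-19689/19412)·(-2) + 11751/19412·(-8/3) + 416/4853·1 = 1/2 ✓
b·c²: (-19689/19412)·4 + 11751/19412·64/9 + 416/4853·1 = 1/3 ✓
b·Ac: 11751/19412·2 + 416/4853·(-475/39) = 1/6 ✓
b·c³: (-19689/19412)·(-8) + 11751/19412·(-512/27) + 416/4853·1 = -143230/43677 ≠ 1/4 ⇒ order 3.
b·(c∘Ac): 11751/19412·(-16/3) + 416/4853·(-475/39) = -62204/14559 ≠ 1/8
b·Ac²: 11751/19412·(-4) + 416/4853·3410/117 = 3361/43677 ≠ 1/12
b·A²c: 416/4853·70/13 = 2240/4853 ≠ 1/24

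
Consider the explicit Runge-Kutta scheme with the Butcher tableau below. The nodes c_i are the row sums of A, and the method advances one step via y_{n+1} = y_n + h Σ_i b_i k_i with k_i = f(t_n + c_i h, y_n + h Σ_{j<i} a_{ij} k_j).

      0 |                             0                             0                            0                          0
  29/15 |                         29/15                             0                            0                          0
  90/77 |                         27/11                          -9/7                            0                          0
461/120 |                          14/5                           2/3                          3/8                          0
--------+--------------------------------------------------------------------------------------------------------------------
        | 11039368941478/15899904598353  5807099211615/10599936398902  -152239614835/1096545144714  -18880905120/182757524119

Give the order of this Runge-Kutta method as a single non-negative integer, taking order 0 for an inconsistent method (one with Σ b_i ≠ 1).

3

b = (11039368941478/15899904598353, 5807099211615/10599936398902, -152239614835/1096545144714, -18880905120/182757524119)
c = (0, 29/15, 90/77, 461/120)
Ac = (0, 0, -87/35, 23939/13860)
Σ b_i: 11039368941478/15899904598353·1 + 5807099211615/10599936398902·1 + (-152239614835/1096545144714)·1 + (-18880905120/182757524119)·1 = 1 ✓
b·c: 5807099211615/10599936398902·29/15 + (-152239614835/1096545144714)·90/77 + (-18880905120/182757524119)·461/120 = 1/2 ✓
b·c²: 5807099211615/10599936398902·841/225 + (-152239614835/1096545144714)·8100/5929 + (-18880905120/182757524119)·212521/14400 = 1/3 ✓
b·Ac: (-152239614835/1096545144714)·(-87/35) + (-18880905120/182757524119)·23939/13860 = 1/6 ✓
b·c³: 5807099211615/10599936398902·24389/3375 + (-152239614835/1096545144714)·729000/456533 + (-18880905120/182757524119)·97972181/1728000 = -107410301546288507/50660385685786800 ≠ 1/4 ⇒ order 3.
b·(c∘Ac): (-152239614835/1096545144714)·(-1566/539) + (-18880905120/182757524119)·11035879/1663200 = -2320290807088/8224088585355 ≠ 1/8
b·Ac²: (-152239614835/1096545144714)·(-841/175) + (-18880905120/182757524119)·24045781/8004150 = 451942323334927/1266509642144670 ≠ 1/12
b·A²c: (-18880905120/182757524119)·(-261/280) = 17599700844/182757524119 ≠ 1/24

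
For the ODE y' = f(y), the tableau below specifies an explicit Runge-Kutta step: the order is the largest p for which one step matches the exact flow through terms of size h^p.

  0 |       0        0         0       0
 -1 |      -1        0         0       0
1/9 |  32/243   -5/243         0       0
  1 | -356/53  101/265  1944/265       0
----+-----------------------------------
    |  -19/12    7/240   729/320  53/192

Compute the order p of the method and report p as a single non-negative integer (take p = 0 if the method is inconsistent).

4

b = (-19/12, 7/240, 729/320, 53/192)
c = (0, -1, 1/9, 1)
Ac = (0, 0, 5/243, 23/53)
Σ b_i: (-19/12)·1 + 7/240·1 + 729/320·1 + 53/192·1 = 1 ✓
b·c: 7/240·(-1) + 729/320·1/9 + 53/192·1 = 1/2 ✓
b·c²: 7/240·1 + 729/320·1/81 + 53/192·1 = 1/3 ✓
b·Ac: 729/320·5/243 + 53/192·23/53 = 1/6 ✓
b·c³: 7/240·(-1) + 729/320·1/729 + 53/192·1 = 1/4 ✓
b·(c∘Ac): 729/320·5/2187 + 53/192·23/53 = 1/8 ✓
b·Ac²: 729/320·(-5/243) + 53/192·25/53 = 1/12 ✓
b·A²c: 53/192·8/53 = 1/24 ✓; 4 stages ⇒ order 4.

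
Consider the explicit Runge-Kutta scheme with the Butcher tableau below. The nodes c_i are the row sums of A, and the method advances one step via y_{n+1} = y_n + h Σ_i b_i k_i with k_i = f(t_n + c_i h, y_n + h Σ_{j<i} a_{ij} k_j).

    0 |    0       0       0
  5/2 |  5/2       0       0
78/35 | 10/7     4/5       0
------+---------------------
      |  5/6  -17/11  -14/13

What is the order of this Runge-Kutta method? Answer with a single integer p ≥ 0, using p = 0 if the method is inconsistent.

0

b = (5/6, -17/11, -14/13)
c = (0, 5/2, 78/35)
Ac = (0, 0, 2)
Σ b_i: 5/6·1 + (-17/11)·1 + (-14/13)·1 = -1535/858 ≠ 1 ⇒ order 0.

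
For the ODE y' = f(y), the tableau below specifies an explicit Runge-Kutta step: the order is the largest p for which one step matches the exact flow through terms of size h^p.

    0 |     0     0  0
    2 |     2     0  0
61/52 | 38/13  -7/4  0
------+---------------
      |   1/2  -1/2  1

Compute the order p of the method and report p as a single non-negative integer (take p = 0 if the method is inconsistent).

1

b = (1/2, -1/2, 1)
c = (0, 2, 61/52)
Ac = (0, 0, -7/2)
Σ b_i: 1/2·1 + (-1/2)·1 + 1·1 = 1 ✓
b·c: (-1/2)·2 + 1·61/52 = 9/52 ≠ 1/2 ⇒ order 1.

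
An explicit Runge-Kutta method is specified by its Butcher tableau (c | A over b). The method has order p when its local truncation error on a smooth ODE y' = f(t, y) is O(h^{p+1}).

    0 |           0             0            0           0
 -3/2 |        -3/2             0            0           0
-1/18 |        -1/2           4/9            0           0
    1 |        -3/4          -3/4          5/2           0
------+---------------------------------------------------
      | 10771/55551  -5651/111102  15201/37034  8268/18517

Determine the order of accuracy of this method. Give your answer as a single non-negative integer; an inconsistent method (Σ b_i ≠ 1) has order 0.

3

b = (10771/55551, -5651/111102, 15201/37034, 8268/18517)
c = (0, -3/2, -1/18, 1)
Ac = (0, 0, -2/3, 71/72)
Σ b_i: 10771/55551·1 + (-5651/111102)·1 + 15201/37034·1 + 8268/18517·1 = 1 ✓
b·c: (-5651/111102)·(-3/2) + 15201/37034·(-1/18) + 8268/18517·1 = 1/2 ✓
b·c²: (-5651/111102)·9/4 + 15201/37034·1/324 + 8268/18517·1 = 1/3 ✓
b·Ac: 15201/37034·(-2/3) + 8268/18517·71/72 = 1/6 ✓
b·c³: (-5651/111102)·(-27/8) + 15201/37034·(-1/5832) + 8268/18517·1 = 2472203/3999672 ≠ 1/4 ⇒ order 3.
b·(c∘Ac): 15201/37034·1/27 + 8268/18517·71/72 = 25304/55551 ≠ 1/8
b·Ac²: 15201/37034·1 + 8268/18517·(-2177/1296) = -679099/1999836 ≠ 1/12
b·A²c: 8268/18517·(-5/3) = -13780/18517 ≠ 1/24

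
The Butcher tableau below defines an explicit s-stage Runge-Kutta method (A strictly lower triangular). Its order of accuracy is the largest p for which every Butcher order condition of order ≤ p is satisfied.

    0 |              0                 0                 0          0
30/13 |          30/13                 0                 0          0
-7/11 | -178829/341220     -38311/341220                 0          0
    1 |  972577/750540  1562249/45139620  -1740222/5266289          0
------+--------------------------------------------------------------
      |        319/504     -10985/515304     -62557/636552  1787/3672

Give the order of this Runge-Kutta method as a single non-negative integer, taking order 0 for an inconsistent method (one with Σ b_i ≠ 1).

b = (319/504, -10985/515304, -62557/636552, 1787/3672)
c = (0, 30/13, -7/11, 1)
Ac = (0, 0, -2947/11374, 1037/3574)
Σ b_i: 319/504·1 + (-10985/515304)·1 + (-62557/636552)·1 + 1787/3672·1 = 1 ✓
b·c: (-10985/515304)·30/13 + (-62557/636552)·(-7/11) + 1787/3672·1 = 1/2 ✓
b·c²: (-10985/515304)·900/169 + (-62557/636552)·49/121 + 1787/3672·1 = 1/3 ✓
b·Ac: (-62557/636552)·(-2947/11374) + 1787/3672·1037/3574 = 1/6 ✓
b·c³: (-10985/515304)·27000/2197 + (-62557/636552)·(-343/1331) + 1787/3672·1 = 1/4 ✓
b·(c∘Ac): (-62557/636552)·20629/125114 + 1787/3672·1037/3574 = 1/8 ✓
b·Ac²: (-62557/636552)·(-44205/73931) + 1787/3672·1173/23231 = 1/12 ✓
b·A²c: 1787/3672·153/1787 = 1/24 ✓; 4 stages ⇒ order 4.

4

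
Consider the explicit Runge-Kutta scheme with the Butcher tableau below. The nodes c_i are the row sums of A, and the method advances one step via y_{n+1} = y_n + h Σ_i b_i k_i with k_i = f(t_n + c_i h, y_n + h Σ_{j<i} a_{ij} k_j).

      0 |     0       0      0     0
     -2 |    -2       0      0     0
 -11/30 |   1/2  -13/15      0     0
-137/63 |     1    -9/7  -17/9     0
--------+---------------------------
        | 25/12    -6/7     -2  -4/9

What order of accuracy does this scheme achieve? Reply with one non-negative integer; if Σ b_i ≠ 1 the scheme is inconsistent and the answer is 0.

b = (25/12, -6/7, -2, -4/9)
c = (0, -2, -11/30, -137/63)
Ac = (0, 0, 26/15, 6169/1890)
Σ b_i: 25/12·1 + (-6/7)·1 + (-2)·1 + (-4/9)·1 = -307/252 ≠ 1 ⇒ order 0.

0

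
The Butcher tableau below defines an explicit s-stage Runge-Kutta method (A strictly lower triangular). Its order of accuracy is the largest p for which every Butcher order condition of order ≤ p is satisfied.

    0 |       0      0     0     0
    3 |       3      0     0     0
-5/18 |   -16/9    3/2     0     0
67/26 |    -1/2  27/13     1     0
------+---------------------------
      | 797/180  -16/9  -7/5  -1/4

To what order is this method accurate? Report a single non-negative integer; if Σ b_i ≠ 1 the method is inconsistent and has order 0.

b = (797/180, -16/9, -7/5, -1/4)
c = (0, 3, -5/18, 67/26)
Ac = (0, 0, 9/2, 1393/234)
Σ b_i: 797/180·1 + (-16/9)·1 + (-7/5)·1 + (-1/4)·1 = 1 ✓
b·c: (-16/9)·3 + (-7/5)·(-5/18) + (-1/4)·67/26 = -5231/936 ≠ 1/2 ⇒ order 1.

1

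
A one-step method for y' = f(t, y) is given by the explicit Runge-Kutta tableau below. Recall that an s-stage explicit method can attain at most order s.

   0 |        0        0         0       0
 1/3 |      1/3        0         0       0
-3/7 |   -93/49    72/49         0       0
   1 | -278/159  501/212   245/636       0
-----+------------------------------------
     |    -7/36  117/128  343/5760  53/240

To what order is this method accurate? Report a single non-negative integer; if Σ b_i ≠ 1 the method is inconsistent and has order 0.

4

b = (-7/36, 117/128, 343/5760, 53/240)
c = (0, 1/3, -3/7, 1)
Ac = (0, 0, 24/49, 33/53)
Σ b_i: (-7/36)·1 + 117/128·1 + 343/5760·1 + 53/240·1 = 1 ✓
b·c: 117/128·1/3 + 343/5760·(-3/7) + 53/240·1 = 1/2 ✓
b·c²: 117/128·1/9 + 343/5760·9/49 + 53/240·1 = 1/3 ✓
b·Ac: 343/5760·24/49 + 53/240·33/53 = 1/6 ✓
b·c³: 117/128·1/27 + 343/5760·(-27/343) + 53/240·1 = 1/4 ✓
b·(c∘Ac): 343/5760·(-72/343) + 53/240·33/53 = 1/8 ✓
b·Ac²: 343/5760·8/49 + 53/240·1/3 = 1/12 ✓
b·A²c: 53/240·10/53 = 1/24 ✓; 4 stages ⇒ order 4.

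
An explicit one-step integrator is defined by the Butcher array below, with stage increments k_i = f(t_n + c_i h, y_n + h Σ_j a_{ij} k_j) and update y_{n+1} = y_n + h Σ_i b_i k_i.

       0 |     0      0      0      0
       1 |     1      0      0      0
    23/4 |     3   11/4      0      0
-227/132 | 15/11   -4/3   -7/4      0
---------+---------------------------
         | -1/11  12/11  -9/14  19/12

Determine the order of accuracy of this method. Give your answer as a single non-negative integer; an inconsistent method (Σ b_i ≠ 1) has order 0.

0

b = (-1/11, 12/11, -9/14, 19/12)
c = (0, 1, 23/4, -227/132)
Ac = (0, 0, 11/4, -547/48)
Σ b_i: (-1/11)·1 + 12/11·1 + (-9/14)·1 + 19/12·1 = 163/84 ≠ 1 ⇒ order 0.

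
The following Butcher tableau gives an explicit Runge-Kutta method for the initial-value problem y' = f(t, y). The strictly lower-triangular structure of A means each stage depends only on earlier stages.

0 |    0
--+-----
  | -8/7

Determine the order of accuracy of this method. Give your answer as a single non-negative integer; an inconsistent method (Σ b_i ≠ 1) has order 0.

b = (-8/7)
c = (0)
Σ b_i: (-8/7)·1 = -8/7 ≠ 1 ⇒ order 0.

0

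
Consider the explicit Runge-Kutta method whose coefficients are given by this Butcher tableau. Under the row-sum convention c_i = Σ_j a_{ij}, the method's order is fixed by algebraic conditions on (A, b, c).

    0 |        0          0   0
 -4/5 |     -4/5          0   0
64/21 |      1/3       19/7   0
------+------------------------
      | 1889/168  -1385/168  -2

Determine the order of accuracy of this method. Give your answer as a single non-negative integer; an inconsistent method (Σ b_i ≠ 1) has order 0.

2

b = (1889/168, -1385/168, -2)
c = (0, -4/5, 64/21)
Ac = (0, 0, -76/35)
Σ b_i: 1889/168·1 + (-1385/168)·1 + (-2)·1 = 1 ✓
b·c: (-1385/168)·(-4/5) + (-2)·64/21 = 1/2 ✓
b·c²: (-1385/168)·16/25 + (-2)·4096/441 = -52594/2205 ≠ 1/3 ⇒ order 2.
b·Ac: (-2)·(-76/35) = 152/35 ≠ 1/6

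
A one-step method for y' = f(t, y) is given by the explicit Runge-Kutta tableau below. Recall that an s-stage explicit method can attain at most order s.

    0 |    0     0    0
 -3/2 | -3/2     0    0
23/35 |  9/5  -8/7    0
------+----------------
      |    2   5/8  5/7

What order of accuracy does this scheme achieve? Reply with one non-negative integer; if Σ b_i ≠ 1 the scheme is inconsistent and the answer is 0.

b = (2, 5/8, 5/7)
c = (0, -3/2, 23/35)
Ac = (0, 0, 12/7)
Σ b_i: 2·1 + 5/8·1 + 5/7·1 = 187/56 ≠ 1 ⇒ order 0.

0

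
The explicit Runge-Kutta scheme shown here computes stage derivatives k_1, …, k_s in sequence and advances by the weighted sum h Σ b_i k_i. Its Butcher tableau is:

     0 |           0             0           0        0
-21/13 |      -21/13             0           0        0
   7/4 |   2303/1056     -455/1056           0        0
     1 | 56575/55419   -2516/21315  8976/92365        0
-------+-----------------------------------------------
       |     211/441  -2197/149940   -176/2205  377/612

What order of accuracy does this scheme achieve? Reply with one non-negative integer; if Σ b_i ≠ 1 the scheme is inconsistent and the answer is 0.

b = (211/441, -2197/149940, -176/2205, 377/612)
c = (0, -21/13, 7/4, 1)
Ac = (0, 0, 245/352, 136/377)
Σ b_i: 211/441·1 + (-2197/149940)·1 + (-176/2205)·1 + 377/612·1 = 1 ✓
b·c: (-2197/149940)·(-21/13) + (-176/2205)·7/4 + 377/612·1 = 1/2 ✓
b·c²: (-2197/149940)·441/169 + (-176/2205)·49/16 + 377/612·1 = 1/3 ✓
b·Ac: (-176/2205)·245/352 + 377/612·136/377 = 1/6 ✓
b·c³: (-2197/149940)·(-9261/2197) + (-176/2205)·343/64 + 377/612·1 = 1/4 ✓
b·(c∘Ac): (-176/2205)·1715/1408 + 377/612·136/377 = 1/8 ✓
b·Ac²: (-176/2205)·(-5145/4576) + 377/612·(-51/4901) = 1/12 ✓
b·A²c: 377/612·51/754 = 1/24 ✓; 4 stages ⇒ order 4.

4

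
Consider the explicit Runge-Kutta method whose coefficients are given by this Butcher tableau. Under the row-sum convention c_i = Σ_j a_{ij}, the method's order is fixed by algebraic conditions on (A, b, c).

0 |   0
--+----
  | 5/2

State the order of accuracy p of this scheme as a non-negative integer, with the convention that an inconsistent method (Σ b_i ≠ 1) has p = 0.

0

b = (5/2)
c = (0)
Σ b_i: 5/2·1 = 5/2 ≠ 1 ⇒ order 0.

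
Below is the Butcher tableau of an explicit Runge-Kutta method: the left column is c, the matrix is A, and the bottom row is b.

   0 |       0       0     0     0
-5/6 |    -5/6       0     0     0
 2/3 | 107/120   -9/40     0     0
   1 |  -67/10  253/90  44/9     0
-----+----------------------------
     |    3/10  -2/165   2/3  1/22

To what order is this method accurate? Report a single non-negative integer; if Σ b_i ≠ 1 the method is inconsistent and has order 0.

b = (3/10, -2/165, 2/3, 1/22)
c = (0, -5/6, 2/3, 1)
Ac = (0, 0, 3/16, 11/12)
Σ b_i: 3/10·1 + (-2/165)·1 + 2/3·1 + 1/22·1 = 1 ✓
b·c: (-2/165)·(-5/6) + 2/3·2/3 + 1/22·1 = 1/2 ✓
b·c²: (-2/165)·25/36 + 2/3·4/9 + 1/22·1 = 1/3 ✓
b·Ac: 2/3·3/16 + 1/22·11/12 = 1/6 ✓
b·c³: (-2/165)·(-125/216) + 2/3·8/27 + 1/22·1 = 1/4 ✓
b·(c∘Ac): 2/3·1/8 + 1/22·11/12 = 1/8 ✓
b·Ac²: 2/3·(-5/32) + 1/22·33/8 = 1/12 ✓
b·A²c: 1/22·11/12 = 1/24 ✓; 4 stages ⇒ order 4.

4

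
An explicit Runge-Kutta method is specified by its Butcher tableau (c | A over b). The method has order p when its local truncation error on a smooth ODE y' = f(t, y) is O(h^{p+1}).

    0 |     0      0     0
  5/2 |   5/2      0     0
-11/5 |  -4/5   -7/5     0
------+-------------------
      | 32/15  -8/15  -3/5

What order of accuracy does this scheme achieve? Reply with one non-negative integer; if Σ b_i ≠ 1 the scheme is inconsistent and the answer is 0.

b = (32/15, -8/15, -3/5)
c = (0, 5/2, -11/5)
Ac = (0, 0, -7/2)
Σ b_i: 32/15·1 + (-8/15)·1 + (-3/5)·1 = 1 ✓
b·c: (-8/15)·5/2 + (-3/5)·(-11/5) = -1/75 ≠ 1/2 ⇒ order 1.

1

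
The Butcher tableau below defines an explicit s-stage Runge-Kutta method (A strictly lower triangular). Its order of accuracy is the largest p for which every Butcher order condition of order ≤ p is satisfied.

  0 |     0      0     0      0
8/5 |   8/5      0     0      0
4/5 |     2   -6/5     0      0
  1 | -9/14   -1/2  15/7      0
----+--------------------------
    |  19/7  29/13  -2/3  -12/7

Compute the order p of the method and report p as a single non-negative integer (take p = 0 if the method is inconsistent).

b = (19/7, 29/13, -2/3, -12/7)
c = (0, 8/5, 4/5, 1)
Ac = (0, 0, -48/25, 32/35)
Σ b_i: 19/7·1 + 29/13·1 + (-2/3)·1 + (-12/7)·1 = 100/39 ≠ 1 ⇒ order 0.

0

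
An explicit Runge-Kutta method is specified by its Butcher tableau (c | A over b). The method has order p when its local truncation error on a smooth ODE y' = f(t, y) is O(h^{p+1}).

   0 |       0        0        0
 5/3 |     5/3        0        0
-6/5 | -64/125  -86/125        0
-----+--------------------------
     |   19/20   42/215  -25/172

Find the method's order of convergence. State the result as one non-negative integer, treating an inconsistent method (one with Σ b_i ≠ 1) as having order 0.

b = (19/20, 42/215, -25/172)
c = (0, 5/3, -6/5)
Ac = (0, 0, -86/75)
Σ b_i: 19/20·1 + 42/215·1 + (-25/172)·1 = 1 ✓
b·c: 42/215·5/3 + (-25/172)·(-6/5) = 1/2 ✓
b·c²: 42/215·25/9 + (-25/172)·36/25 = 1/3 ✓
b·Ac: (-25/172)·(-86/75) = 1/6 ✓; 3 stages ⇒ order 3.

3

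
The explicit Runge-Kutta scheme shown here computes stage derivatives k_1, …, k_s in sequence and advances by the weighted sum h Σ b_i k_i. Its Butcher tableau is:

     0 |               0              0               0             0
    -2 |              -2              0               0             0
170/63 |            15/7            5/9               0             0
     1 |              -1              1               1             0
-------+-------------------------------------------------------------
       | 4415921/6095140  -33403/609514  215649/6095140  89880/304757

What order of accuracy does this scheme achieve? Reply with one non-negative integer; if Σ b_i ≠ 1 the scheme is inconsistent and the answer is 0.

b = (4415921/6095140, -33403/609514, 215649/6095140, 89880/304757)
c = (0, -2, 170/63, 1)
Ac = (0, 0, -10/9, 44/63)
Σ b_i: 4415921/6095140·1 + (-33403/609514)·1 + 215649/6095140·1 + 89880/304757·1 = 1 ✓
b·c: (-33403/609514)·(-2) + 215649/6095140·170/63 + 89880/304757·1 = 1/2 ✓
b·c²: (-33403/609514)·4 + 215649/6095140·28900/3969 + 89880/304757·1 = 1/3 ✓
b·Ac: 215649/6095140·(-10/9) + 89880/304757·44/63 = 1/6 ✓
b·c³: (-33403/609514)·(-8) + 215649/6095140·4913000/250047 + 89880/304757·1 = 82280938/57599073 ≠ 1/4 ⇒ order 3.
b·(c∘Ac): 215649/6095140·(-1700/567) + 89880/304757·44/63 = 30445/304757 ≠ 1/8
b·Ac²: 215649/6095140·20/9 + 89880/304757·44776/3969 = 196169909/57599073 ≠ 1/12
b·A²c: 89880/304757·(-10/9) = -299600/914271 ≠ 1/24

3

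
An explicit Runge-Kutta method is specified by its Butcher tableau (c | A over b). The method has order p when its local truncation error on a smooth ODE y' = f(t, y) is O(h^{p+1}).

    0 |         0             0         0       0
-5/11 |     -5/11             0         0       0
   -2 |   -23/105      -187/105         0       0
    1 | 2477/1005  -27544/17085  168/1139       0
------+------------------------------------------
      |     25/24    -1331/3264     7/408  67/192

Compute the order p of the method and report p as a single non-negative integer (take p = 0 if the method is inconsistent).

b = (25/24, -1331/3264, 7/408, 67/192)
c = (0, -5/11, -2, 1)
Ac = (0, 0, 17/21, 88/201)
Σ b_i: 25/24·1 + (-1331/3264)·1 + 7/408·1 + 67/192·1 = 1 ✓
b·c: (-1331/3264)·(-5/11) + 7/408·(-2) + 67/192·1 = 1/2 ✓
b·c²: (-1331/3264)·25/121 + 7/408·4 + 67/192·1 = 1/3 ✓
b·Ac: 7/408·17/21 + 67/192·88/201 = 1/6 ✓
b·c³: (-1331/3264)·(-125/1331) + 7/408·(-8) + 67/192·1 = 1/4 ✓
b·(c∘Ac): 7/408·(-34/21) + 67/192·88/201 = 1/8 ✓
b·Ac²: 7/408·(-85/231) + 67/192·568/2211 = 1/12 ✓
b·A²c: 67/192·8/67 = 1/24 ✓; 4 stages ⇒ order 4.

4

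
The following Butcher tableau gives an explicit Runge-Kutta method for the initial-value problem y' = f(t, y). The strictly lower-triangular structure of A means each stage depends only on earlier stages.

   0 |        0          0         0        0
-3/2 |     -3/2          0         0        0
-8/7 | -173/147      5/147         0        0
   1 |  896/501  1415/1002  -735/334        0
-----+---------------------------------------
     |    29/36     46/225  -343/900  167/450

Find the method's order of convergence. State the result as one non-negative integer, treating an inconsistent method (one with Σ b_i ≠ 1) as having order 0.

4

b = (29/36, 46/225, -343/900, 167/450)
c = (0, -3/2, -8/7, 1)
Ac = (0, 0, -5/98, 265/668)
Σ b_i: 29/36·1 + 46/225·1 + (-343/900)·1 + 167/450·1 = 1 ✓
b·c: 46/225·(-3/2) + (-343/900)·(-8/7) + 167/450·1 = 1/2 ✓
b·c²: 46/225·9/4 + (-343/900)·64/49 + 167/450·1 = 1/3 ✓
b·Ac: (-343/900)·(-5/98) + 167/450·265/668 = 1/6 ✓
b·c³: 46/225·(-27/8) + (-343/900)·(-512/343) + 167/450·1 = 1/4 ✓
b·(c∘Ac): (-343/900)·20/343 + 167/450·265/668 = 1/8 ✓
b·Ac²: (-343/900)·15/196 + 167/450·405/1336 = 1/12 ✓
b·A²c: 167/450·75/668 = 1/24 ✓; 4 stages ⇒ order 4.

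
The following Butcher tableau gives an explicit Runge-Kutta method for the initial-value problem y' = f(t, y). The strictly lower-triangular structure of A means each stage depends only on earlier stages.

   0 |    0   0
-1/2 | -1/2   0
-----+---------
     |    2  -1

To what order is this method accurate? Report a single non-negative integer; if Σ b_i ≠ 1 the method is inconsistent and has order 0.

2

b = (2, -1)
c = (0, -1/2)
Σ b_i: 2·1 + (-1)·1 = 1 ✓
b·c: (-1)·(-1/2) = 1/2 ✓; 2 stages ⇒ order 2.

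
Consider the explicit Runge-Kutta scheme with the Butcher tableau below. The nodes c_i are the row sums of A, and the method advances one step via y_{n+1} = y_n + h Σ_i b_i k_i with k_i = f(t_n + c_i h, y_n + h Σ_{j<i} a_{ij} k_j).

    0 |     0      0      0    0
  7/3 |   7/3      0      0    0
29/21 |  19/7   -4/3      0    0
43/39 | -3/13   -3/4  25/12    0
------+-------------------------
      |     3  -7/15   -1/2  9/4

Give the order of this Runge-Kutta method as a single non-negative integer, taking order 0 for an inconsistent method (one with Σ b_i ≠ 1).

0

b = (3, -7/15, -1/2, 9/4)
c = (0, 7/3, 29/21, 43/39)
Ac = (0, 0, -28/9, 71/63)
Σ b_i: 3·1 + (-7/15)·1 + (-1/2)·1 + 9/4·1 = 257/60 ≠ 1 ⇒ order 0.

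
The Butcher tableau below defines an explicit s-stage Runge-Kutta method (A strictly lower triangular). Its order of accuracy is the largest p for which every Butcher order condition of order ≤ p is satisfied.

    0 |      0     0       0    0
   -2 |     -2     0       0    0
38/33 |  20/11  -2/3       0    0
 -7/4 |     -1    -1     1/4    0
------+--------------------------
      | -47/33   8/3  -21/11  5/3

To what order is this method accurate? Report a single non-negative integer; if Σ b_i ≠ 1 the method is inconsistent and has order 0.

1

b = (-47/33, 8/3, -21/11, 5/3)
c = (0, -2, 38/33, -7/4)
Ac = (0, 0, 4/3, 151/66)
Σ b_i: (-47/33)·1 + 8/3·1 + (-21/11)·1 + 5/3·1 = 1 ✓
b·c: 8/3·(-2) + (-21/11)·38/33 + 5/3·(-7/4) = -5057/484 ≠ 1/2 ⇒ order 1.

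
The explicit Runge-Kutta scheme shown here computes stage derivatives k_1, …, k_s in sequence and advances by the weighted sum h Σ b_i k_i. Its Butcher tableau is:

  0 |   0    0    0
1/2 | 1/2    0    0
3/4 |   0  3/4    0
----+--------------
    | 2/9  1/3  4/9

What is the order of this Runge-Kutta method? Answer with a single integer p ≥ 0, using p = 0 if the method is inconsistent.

3

b = (2/9, 1/3, 4/9)
c = (0, 1/2, 3/4)
Ac = (0, 0, 3/8)
Σ b_i: 2/9·1 + 1/3·1 + 4/9·1 = 1 ✓
b·c: 1/3·1/2 + 4/9·3/4 = 1/2 ✓
b·c²: 1/3·1/4 + 4/9·9/16 = 1/3 ✓
b·Ac: 4/9·3/8 = 1/6 ✓; 3 stages ⇒ order 3.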